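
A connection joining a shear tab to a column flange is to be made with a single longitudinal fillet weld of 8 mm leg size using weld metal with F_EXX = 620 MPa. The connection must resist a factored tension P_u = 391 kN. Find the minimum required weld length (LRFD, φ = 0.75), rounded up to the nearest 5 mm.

Throat t_e = 0.707 × 8 = 5.656 mm.
φr_n = 0.75 × 0.6 × 620 × 5.656 × 10⁻³ = 1.578 kN/mm.
L_req = P_u / φr_n = 391 / 1.578 = 247.8 mm total.
Round up → use L = 250 mm.

L = 250 mm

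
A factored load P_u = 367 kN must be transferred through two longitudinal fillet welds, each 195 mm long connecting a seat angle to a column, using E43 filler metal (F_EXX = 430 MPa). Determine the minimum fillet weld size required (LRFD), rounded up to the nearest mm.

w = 7 mm

Total weld length L = 390 mm.
Required throat t_e = P_u / (φ × 0.6 F_EXX × L) = 367 / (0.75 × 0.6 × 430 × 390 × 10⁻³) = 4.863 mm.
Required leg w = t_e / 0.707 = 6.879 mm → use 7 mm.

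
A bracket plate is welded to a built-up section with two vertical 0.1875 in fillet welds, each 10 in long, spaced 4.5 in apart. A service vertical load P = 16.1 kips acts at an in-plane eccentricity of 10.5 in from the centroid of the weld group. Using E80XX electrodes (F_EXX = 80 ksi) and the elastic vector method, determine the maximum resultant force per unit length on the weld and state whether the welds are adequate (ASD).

Total weld length L_w = 20 in. Treat welds as unit-width lines.
Polar moment about centroid: J = 2[d³/12 + d(b/2)²] = 2[10³/12 + 10×2.25²] = 267.9 in³.
Direct shear f_v = P/L_w = 16.1 / 20 = 0.805 kip/in (vertical).
Torsion M = P·e = 16.1 × 10.5 = 169.05 kip·in.
Critical point at (x, y) = (2.25, 5) from centroid. f_tx = M·y/J = 3.155 kip/in; f_ty = M·x/J = 1.42 kip/in.
Resultant f_max = √[f_tx² + (f_v + f_ty)²] = √[3.155² + (0.805 + 1.42)²] = 3.86 kip/in.
Capacity per unit length: r_n/Ω = (1/2.0) × 0.6 × 80 × (0.707 × 0.1875) = 3.181 kip/in.
3.86 > 3.181 → NOT adequate.

f_max ≈ 3.86 kip/in; NOT adequate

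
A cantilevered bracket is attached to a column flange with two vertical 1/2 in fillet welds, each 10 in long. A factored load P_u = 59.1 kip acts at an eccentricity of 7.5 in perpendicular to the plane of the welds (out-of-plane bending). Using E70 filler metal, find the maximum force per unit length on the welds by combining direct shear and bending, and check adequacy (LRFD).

f_max ≈ 13.6 kip/in; NOT adequate

E70XX → F_EXX = 70 ksi.
L_w = 2 × 10 = 20 in; section modulus (unit throat) S = 2 × L²/6 = 33.33 in².
Direct shear f_v = P/L_w = 59.1/20 = 2.955 kip/in.
Moment M = P × e = 59.1 × 7.5 = 443.25 kip·in; bending f_b = M/S = 13.3 kip/in.
f_max = √(f_v² + f_b²) = √(2.955² + 13.3²) = 13.62 kip/in.
φr_n = 0.75 × 0.6 × 70 × (0.707 × 0.5) = 11.14 kip/in → NOT adequate.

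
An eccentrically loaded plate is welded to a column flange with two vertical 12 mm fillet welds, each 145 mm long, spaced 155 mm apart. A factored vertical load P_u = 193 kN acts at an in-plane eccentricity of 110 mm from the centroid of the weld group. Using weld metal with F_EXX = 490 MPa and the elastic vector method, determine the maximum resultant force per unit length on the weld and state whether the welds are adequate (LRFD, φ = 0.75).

Total weld length L_w = 290 mm. Treat welds as unit-width lines.
Polar moment about centroid: J = 2[d³/12 + d(b/2)²] = 2[145³/12 + 145×77.5²] = 2250000 mm³.
Direct shear f_v = P/L_w = 193×10³ / 290 = 665.5 N/mm (vertical).
Torsion M = P·e = 193×10³ × 110 = 21230000 N·mm.
Critical point at (x, y) = (77.5, 72.5) from centroid. f_tx = M·y/J = 684.1 N/mm; f_ty = M·x/J = 731.3 N/mm.
Resultant f_max = √[f_tx² + (f_v + f_ty)²] = √[684.1² + (665.5 + 731.3)²] = 1555 N/mm.
Capacity per unit length: φr_n = 0.75 × 0.6 × 490 × (0.707 × 12) = 1871 N/mm.
1555 ≤ 1871 → adequate.

f_max ≈ 1560 N/mm; adequate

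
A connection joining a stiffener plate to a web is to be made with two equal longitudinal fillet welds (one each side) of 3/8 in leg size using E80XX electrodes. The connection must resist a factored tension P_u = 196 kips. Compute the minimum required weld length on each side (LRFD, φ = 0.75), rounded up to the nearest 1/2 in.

E80XX → F_EXX = 80 ksi.
Throat t_e = 0.707 × 0.375 = 0.2651 in.
φr_n = 0.75 × 0.6 × 80 × 0.2651 = 9.544 kips/in.
L_req = P_u / φr_n = 196 / 9.544 = 20.54 in total.
Per side: 20.54 / 2 = 10.27 in.
Round up → use L = 10.5 in on each side.

L = 10.5 in on each side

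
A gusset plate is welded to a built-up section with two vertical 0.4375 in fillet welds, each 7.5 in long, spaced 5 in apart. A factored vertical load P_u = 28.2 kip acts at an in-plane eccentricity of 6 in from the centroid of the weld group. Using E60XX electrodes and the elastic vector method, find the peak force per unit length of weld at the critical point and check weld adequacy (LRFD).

f_max ≈ 5.9 kip/in; adequate

E60XX → F_EXX = 60 ksi.
Total weld length L_w = 15 in. Treat welds as unit-width lines.
Polar moment about centroid: J = 2[d³/12 + d(b/2)²] = 2[7.5³/12 + 7.5×2.5²] = 164.1 in³.
Direct shear f_v = P/L_w = 28.2 / 15 = 1.88 kip/in (vertical).
Torsion M = P·e = 28.2 × 6 = 169.2 kip·in.
Critical point at (x, y) = (2.5, 3.75) from centroid. f_tx = M·y/J = 3.867 kip/in; f_ty = M·x/J = 2.578 kip/in.
Resultant f_max = √[f_tx² + (f_v + f_ty)²] = √[3.867² + (1.88 + 2.578)²] = 5.902 kip/in.
Capacity per unit length: φr_n = 0.75 × 0.6 × 60 × (0.707 × 0.4375) = 8.351 kip/in.
5.902 ≤ 8.351 → adequate.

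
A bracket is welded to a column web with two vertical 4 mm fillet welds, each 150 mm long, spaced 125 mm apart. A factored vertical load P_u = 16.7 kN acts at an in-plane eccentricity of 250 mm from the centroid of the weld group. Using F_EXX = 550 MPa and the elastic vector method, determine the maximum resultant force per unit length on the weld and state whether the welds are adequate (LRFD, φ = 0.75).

f_max ≈ 274 N/mm; adequate

Total weld length L_w = 300 mm. Treat welds as unit-width lines.
Polar moment about centroid: J = 2[d³/12 + d(b/2)²] = 2[150³/12 + 150×62.5²] = 1734000 mm³.
Direct shear f_v = P/L_w = 16.7×10³ / 300 = 55.67 N/mm (vertical).
Torsion M = P·e = 16.7×10³ × 250 = 4175000 N·mm.
Critical point at (x, y) = (62.5, 75) from centroid. f_tx = M·y/J = 180.5 N/mm; f_ty = M·x/J = 150.5 N/mm.
Resultant f_max = √[f_tx² + (f_v + f_ty)²] = √[180.5² + (55.67 + 150.5)²] = 274 N/mm.
Capacity per unit length: φr_n = 0.75 × 0.6 × 550 × (0.707 × 4) = 699.9 N/mm.
274 ≤ 699.9 → adequate.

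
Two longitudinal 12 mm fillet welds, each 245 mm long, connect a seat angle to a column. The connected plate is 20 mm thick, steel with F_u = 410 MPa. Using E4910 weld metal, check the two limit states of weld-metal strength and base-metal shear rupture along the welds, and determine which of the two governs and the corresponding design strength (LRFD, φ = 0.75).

E49XX → F_EXX = 490 MPa.
t_e = 0.707 × 12 = 8.484 mm; L = 490 mm.
Weld metal: φR_n = 0.75 × 0.6 × 490 × 8.484 × 490 × 10⁻³ = 916.7 kN.
Base metal (shear rupture): φR_n = 0.75 × 0.6 × 410 × 20 × 490 × 10⁻³ = 1808 kN.
Governing: weld metal.

φR_n ≈ 917 kN (weld metal governs)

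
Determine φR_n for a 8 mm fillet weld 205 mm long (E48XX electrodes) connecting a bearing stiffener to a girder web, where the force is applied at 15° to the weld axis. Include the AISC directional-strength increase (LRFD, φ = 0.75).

φR_n ≈ 267 kN

E48XX → F_EXX = 480 MPa.
t_e = 0.707 × 8 = 5.656 mm; A_we = 5.656 × 205 = 1159 mm².
Directional factor: 1.0 + 0.5 sin^1.5(15°) = 1.066.
F_nw = 0.6 × 480 × 1.066 = 307 MPa.
φR_n = 0.75 × 307 × 1159 × 10⁻³ = 266.9 kN.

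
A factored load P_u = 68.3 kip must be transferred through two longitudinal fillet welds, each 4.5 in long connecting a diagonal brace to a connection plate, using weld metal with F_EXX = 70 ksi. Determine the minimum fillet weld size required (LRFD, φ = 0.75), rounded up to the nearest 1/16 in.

w = 3/8 in

Total weld length L = 9 in.
Required throat t_e = P_u / (φ × 0.6 F_EXX × L) = 68.3 / (0.75 × 0.6 × 70 × 9) = 0.2409 in.
Required leg w = t_e / 0.707 = 0.3408 in → use 3/8 in.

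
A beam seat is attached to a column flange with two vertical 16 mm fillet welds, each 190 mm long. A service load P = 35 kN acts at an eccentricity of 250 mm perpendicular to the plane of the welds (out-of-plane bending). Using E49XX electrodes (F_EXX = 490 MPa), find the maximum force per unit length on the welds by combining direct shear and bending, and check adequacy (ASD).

L_w = 2 × 190 = 380 mm; section modulus (unit throat) S = 2 × L²/6 = 12030 mm².
Direct shear f_v = P/L_w = 35×10³/380 = 92.11 N/mm.
Moment M = P × e = 35×10³ × 250 = 8750000 N·mm; bending f_b = M/S = 727.1 N/mm.
f_max = √(f_v² + f_b²) = √(92.11² + 727.1²) = 733 N/mm.
r_n/Ω = (1/2.0) × 0.6 × 490 × (0.707 × 16) = 1663 N/mm → adequate.

f_max ≈ 733 N/mm; adequate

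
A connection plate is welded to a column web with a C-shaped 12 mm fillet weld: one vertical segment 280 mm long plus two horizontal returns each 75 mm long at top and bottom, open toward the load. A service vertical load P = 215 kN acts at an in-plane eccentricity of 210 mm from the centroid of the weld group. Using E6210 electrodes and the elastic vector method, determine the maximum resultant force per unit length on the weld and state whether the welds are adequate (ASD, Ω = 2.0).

E62XX → F_EXX = 620 MPa.
Total weld length L_w = 430 mm. Treat welds as unit-width lines.
Centroid: x̄ = 2×75×37.5 / 430 = 13.08 mm from the vertical weld.
Polar moment about centroid: J = I_x + I_y = [280³/12 + 2×75×140²] + [280×13.08² + 2(75³/12 + 75×24.42²)] = 4977000 mm³.
Direct shear f_v = P/L_w = 215×10³ / 430 = 500 N/mm (vertical).
Torsion M = P·e = 215×10³ × 210 = 45150000 N·mm.
Critical point at (x, y) = (61.92, 140) from centroid. f_tx = M·y/J = 1270 N/mm; f_ty = M·x/J = 561.7 N/mm.
Resultant f_max = √[f_tx² + (f_v + f_ty)²] = √[1270² + (500 + 561.7)²] = 1655 N/mm.
Capacity per unit length: r_n/Ω = (1/2.0) × 0.6 × 620 × (0.707 × 12) = 1578 N/mm.
1655 > 1578 → NOT adequate.

f_max ≈ 1660 N/mm; NOT adequate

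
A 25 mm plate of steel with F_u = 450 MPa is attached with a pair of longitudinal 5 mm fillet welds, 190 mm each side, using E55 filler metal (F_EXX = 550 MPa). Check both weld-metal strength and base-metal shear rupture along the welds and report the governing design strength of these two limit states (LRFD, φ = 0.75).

t_e = 0.707 × 5 = 3.535 mm; L = 380 mm.
Weld metal: φR_n = 0.75 × 0.6 × 550 × 3.535 × 380 × 10⁻³ = 332.5 kN.
Base metal (shear rupture): φR_n = 0.75 × 0.6 × 450 × 25 × 380 × 10⁻³ = 1924 kN.
Governing: weld metal.

φR_n ≈ 332 kN (weld metal governs)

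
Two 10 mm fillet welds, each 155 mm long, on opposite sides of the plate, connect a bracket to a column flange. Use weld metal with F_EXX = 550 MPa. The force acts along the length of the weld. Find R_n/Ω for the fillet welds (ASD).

Effective throat t_e = 0.707 × 10 = 7.07 mm.
Total length L = 310 mm; A_we = 7.07 × 310 = 2192 mm².
F_nw = 0.6 F_EXX = 0.6 × 550 = 330 MPa.
R_n = 330 × 2192 × 10⁻³ = 723.3 kN; R_n/Ω = 723.3/2.0 = 361.6 kN.

R_n/Ω ≈ 362 kN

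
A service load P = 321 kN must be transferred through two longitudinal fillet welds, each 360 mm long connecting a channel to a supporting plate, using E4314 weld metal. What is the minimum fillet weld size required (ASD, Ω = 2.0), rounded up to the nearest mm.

w = 5 mm

E43XX → F_EXX = 430 MPa.
Total weld length L = 720 mm.
Required throat t_e = P × Ω / (0.6 F_EXX × L) = 321 × 2.0 / (0.6 × 430 × 720 × 10⁻³) = 3.456 mm.
Required leg w = t_e / 0.707 = 4.888 mm → use 5 mm.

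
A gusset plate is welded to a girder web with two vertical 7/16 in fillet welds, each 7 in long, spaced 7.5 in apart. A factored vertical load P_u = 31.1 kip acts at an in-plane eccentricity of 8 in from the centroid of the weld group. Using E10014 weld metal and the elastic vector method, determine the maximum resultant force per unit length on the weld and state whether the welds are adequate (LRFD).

E100XX → F_EXX = 100 ksi.
Total weld length L_w = 14 in. Treat welds as unit-width lines.
Polar moment about centroid: J = 2[d³/12 + d(b/2)²] = 2[7³/12 + 7×3.75²] = 254 in³.
Direct shear f_v = P/L_w = 31.1 / 14 = 2.221 kip/in (vertical).
Torsion M = P·e = 31.1 × 8 = 248.8 kip·in.
Critical point at (x, y) = (3.75, 3.5) from centroid. f_tx = M·y/J = 3.428 kip/in; f_ty = M·x/J = 3.673 kip/in.
Resultant f_max = √[f_tx² + (f_v + f_ty)²] = √[3.428² + (2.221 + 3.673)²] = 6.818 kip/in.
Capacity per unit length: φr_n = 0.75 × 0.6 × 100 × (0.707 × 0.4375) = 13.92 kip/in.
6.818 ≤ 13.92 → adequate.

f_max ≈ 6.82 kip/in; adequate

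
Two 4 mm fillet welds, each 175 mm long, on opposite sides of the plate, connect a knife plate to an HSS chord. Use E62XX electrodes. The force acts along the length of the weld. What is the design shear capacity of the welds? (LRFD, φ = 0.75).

φR_n ≈ 276 kN

E62XX → F_EXX = 620 MPa.
Effective throat t_e = 0.707 × 4 = 2.828 mm.
Total length L = 350 mm; A_we = 2.828 × 350 = 989.8 mm².
F_nw = 0.6 F_EXX = 0.6 × 620 = 372 MPa.
φR_n = 0.75 × 372 × 989.8 × 10⁻³ = 276.2 kN.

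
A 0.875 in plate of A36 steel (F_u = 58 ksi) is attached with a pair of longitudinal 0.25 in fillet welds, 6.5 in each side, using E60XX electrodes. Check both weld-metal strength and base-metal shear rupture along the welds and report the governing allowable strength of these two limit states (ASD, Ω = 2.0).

R_n/Ω ≈ 41.4 kips (weld metal governs)

E60XX → F_EXX = 60 ksi.
t_e = 0.707 × 0.25 = 0.1767 in; L = 13 in.
Weld metal: R_n/Ω = (1/2.0) × 0.6 × 60 × 0.1767 × 13 = 41.36 kips.
Base metal (shear rupture): R_n/Ω = (1/2.0) × 0.6 × 58 × 0.875 × 13 = 197.9 kips.
Governing: weld metal.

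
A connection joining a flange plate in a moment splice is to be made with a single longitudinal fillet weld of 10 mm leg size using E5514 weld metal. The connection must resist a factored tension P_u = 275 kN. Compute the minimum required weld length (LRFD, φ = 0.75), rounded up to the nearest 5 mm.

L = 160 mm

E55XX → F_EXX = 550 MPa.
Throat t_e = 0.707 × 10 = 7.07 mm.
φr_n = 0.75 × 0.6 × 550 × 7.07 × 10⁻³ = 1.75 kN/mm.
L_req = P_u / φr_n = 275 / 1.75 = 157.2 mm total.
Round up → use L = 160 mm.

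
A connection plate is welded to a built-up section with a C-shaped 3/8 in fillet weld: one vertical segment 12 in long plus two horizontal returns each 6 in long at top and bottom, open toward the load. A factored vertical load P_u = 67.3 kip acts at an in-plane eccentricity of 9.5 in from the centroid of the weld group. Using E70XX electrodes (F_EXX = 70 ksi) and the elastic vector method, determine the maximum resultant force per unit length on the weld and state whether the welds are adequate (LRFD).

Total weld length L_w = 24 in. Treat welds as unit-width lines.
Centroid: x̄ = 2×6×3 / 24 = 1.5 in from the vertical weld.
Polar moment about centroid: J = I_x + I_y = [12³/12 + 2×6×6²] + [12×1.5² + 2(6³/12 + 6×1.5²)] = 666 in³.
Direct shear f_v = P/L_w = 67.3 / 24 = 2.804 kip/in (vertical).
Torsion M = P·e = 67.3 × 9.5 = 639.35 kip·in.
Critical point at (x, y) = (4.5, 6) from centroid. f_tx = M·y/J = 5.76 kip/in; f_ty = M·x/J = 4.32 kip/in.
Resultant f_max = √[f_tx² + (f_v + f_ty)²] = √[5.76² + (2.804 + 4.32)²] = 9.161 kip/in.
Capacity per unit length: φr_n = 0.75 × 0.6 × 70 × (0.707 × 0.375) = 8.351 kip/in.
9.161 > 8.351 → NOT adequate.

f_max ≈ 9.16 kip/in; NOT adequate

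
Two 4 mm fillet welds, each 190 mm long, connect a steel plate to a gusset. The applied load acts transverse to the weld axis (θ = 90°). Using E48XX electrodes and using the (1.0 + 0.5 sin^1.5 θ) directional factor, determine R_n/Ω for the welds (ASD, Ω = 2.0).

R_n/Ω ≈ 232 kN

E48XX → F_EXX = 480 MPa.
t_e = 0.707 × 4 = 2.828 mm; A_we = 2.828 × 380 = 1075 mm².
Directional factor: 1.0 + 0.5 sin^1.5(90°) = 1.5.
F_nw = 0.6 × 480 × 1.5 = 432 MPa.
R_n/Ω = (432 × 1075) / 2.0 × 10⁻³ = 232.1 kN.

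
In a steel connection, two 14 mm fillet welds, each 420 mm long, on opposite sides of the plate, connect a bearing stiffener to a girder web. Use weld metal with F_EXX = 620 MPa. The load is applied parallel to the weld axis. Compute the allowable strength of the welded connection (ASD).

R_n/Ω ≈ 1550 kN

Effective throat t_e = 0.707 × 14 = 9.898 mm.
Total length L = 840 mm; A_we = 9.898 × 840 = 8314 mm².
F_nw = 0.6 F_EXX = 0.6 × 620 = 372 MPa.
R_n = 372 × 8314 × 10⁻³ = 3093 kN; R_n/Ω = 3093/2.0 = 1546 kN.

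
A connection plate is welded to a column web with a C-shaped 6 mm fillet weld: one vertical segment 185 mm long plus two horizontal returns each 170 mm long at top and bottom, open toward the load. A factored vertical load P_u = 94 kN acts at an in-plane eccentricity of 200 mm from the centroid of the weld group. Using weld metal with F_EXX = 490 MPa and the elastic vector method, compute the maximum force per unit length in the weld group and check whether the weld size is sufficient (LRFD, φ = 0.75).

Total weld length L_w = 525 mm. Treat welds as unit-width lines.
Centroid: x̄ = 2×170×85 / 525 = 55.05 mm from the vertical weld.
Polar moment about centroid: J = I_x + I_y = [185³/12 + 2×170×92.5²] + [185×55.05² + 2(170³/12 + 170×29.95²)] = 5121000 mm³.
Direct shear f_v = P/L_w = 94×10³ / 525 = 179 N/mm (vertical).
Torsion M = P·e = 94×10³ × 200 = 18800000 N·mm.
Critical point at (x, y) = (115, 92.5) from centroid. f_tx = M·y/J = 339.6 N/mm; f_ty = M·x/J = 422 N/mm.
Resultant f_max = √[f_tx² + (f_v + f_ty)²] = √[339.6² + (179 + 422)²] = 690.3 N/mm.
Capacity per unit length: φr_n = 0.75 × 0.6 × 490 × (0.707 × 6) = 935.4 N/mm.
690.3 ≤ 935.4 → adequate.

f_max ≈ 690 N/mm; adequate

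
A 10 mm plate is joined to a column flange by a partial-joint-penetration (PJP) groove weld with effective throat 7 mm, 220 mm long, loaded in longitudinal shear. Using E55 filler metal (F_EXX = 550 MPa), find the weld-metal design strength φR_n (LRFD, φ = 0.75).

φR_n ≈ 381 kN

Effective throat (given) t_e = 7 mm.
A_we = 7 × 220 = 1540 mm².
F_nw = 0.6 F_EXX = 330 MPa.
φR_n = 0.75 × 330 × 1540 × 10⁻³ = 381.1 kN.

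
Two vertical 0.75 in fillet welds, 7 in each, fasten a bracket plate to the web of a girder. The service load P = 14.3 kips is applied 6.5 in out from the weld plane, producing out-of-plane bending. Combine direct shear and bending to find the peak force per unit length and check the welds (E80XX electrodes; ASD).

f_max ≈ 5.78 kip/in; adequate

E80XX → F_EXX = 80 ksi.
L_w = 2 × 7 = 14 in; section modulus (unit throat) S = 2 × L²/6 = 16.33 in².
Direct shear f_v = P/L_w = 14.3/14 = 1.021 kip/in.
Moment M = P × e = 14.3 × 6.5 = 92.95 kip·in; bending f_b = M/S = 5.691 kip/in.
f_max = √(f_v² + f_b²) = √(1.021² + 5.691²) = 5.782 kip/in.
r_n/Ω = (1/2.0) × 0.6 × 80 × (0.707 × 0.75) = 12.73 kip/in → adequate.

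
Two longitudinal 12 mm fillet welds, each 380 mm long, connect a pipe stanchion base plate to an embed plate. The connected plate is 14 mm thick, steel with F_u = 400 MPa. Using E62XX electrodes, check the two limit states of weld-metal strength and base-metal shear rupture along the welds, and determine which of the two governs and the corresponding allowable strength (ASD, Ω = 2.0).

R_n/Ω ≈ 1200 kN (weld metal governs)

E62XX → F_EXX = 620 MPa.
t_e = 0.707 × 12 = 8.484 mm; L = 760 mm.
Weld metal: R_n/Ω = (1/2.0) × 0.6 × 620 × 8.484 × 760 × 10⁻³ = 1199 kN.
Base metal (shear rupture): R_n/Ω = (1/2.0) × 0.6 × 400 × 14 × 760 × 10⁻³ = 1277 kN.
Governing: weld metal.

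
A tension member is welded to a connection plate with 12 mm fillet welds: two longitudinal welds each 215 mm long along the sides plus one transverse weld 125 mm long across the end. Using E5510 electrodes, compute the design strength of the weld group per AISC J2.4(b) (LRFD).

E55XX → F_EXX = 550 MPa.
t_e = 0.707 × 12 = 8.484 mm.
R_nwl = 0.6 × 550 × 8.484 × 430 × 10⁻³ = 1204 kN (longitudinal, 2 welds).
R_nwt = 0.6 × 550 × 8.484 × 125 × 10⁻³ = 350 kN (transverse, base value).
(i) R_nwl + R_nwt = 1554 kN; (ii) 0.85 R_nwl + 1.5 R_nwt = 1548 kN.
R_n = max = 1554 kN [governs: (i)]; φR_n = 1165 kN.

φR_n ≈ 1170 kN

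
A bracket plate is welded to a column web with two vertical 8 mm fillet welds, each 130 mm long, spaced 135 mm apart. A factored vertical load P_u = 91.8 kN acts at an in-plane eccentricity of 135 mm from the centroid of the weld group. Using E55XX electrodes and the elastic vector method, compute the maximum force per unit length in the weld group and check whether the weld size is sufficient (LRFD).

E55XX → F_EXX = 550 MPa.
Total weld length L_w = 260 mm. Treat welds as unit-width lines.
Polar moment about centroid: J = 2[d³/12 + d(b/2)²] = 2[130³/12 + 130×67.5²] = 1551000 mm³.
Direct shear f_v = P/L_w = 91.8×10³ / 260 = 353.1 N/mm (vertical).
Torsion M = P·e = 91.8×10³ × 135 = 12393000 N·mm.
Critical point at (x, y) = (67.5, 65) from centroid. f_tx = M·y/J = 519.4 N/mm; f_ty = M·x/J = 539.4 N/mm.
Resultant f_max = √[f_tx² + (f_v + f_ty)²] = √[519.4² + (353.1 + 539.4)²] = 1033 N/mm.
Capacity per unit length: φr_n = 0.75 × 0.6 × 550 × (0.707 × 8) = 1400 N/mm.
1033 ≤ 1400 → adequate.

f_max ≈ 1030 N/mm; adequate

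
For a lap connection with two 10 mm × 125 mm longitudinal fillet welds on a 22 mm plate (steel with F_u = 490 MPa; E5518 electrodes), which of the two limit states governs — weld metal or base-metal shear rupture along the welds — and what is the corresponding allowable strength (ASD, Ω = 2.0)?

E55XX → F_EXX = 550 MPa.
t_e = 0.707 × 10 = 7.07 mm; L = 250 mm.
Weld metal: R_n/Ω = (1/2.0) × 0.6 × 550 × 7.07 × 250 × 10⁻³ = 291.6 kN.
Base metal (shear rupture): R_n/Ω = (1/2.0) × 0.6 × 490 × 22 × 250 × 10⁻³ = 808.5 kN.
Governing: weld metal.

R_n/Ω ≈ 292 kN (weld metal governs)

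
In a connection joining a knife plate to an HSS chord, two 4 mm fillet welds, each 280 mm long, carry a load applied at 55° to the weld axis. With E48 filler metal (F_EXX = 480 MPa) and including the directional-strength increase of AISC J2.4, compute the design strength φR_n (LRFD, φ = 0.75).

t_e = 0.707 × 4 = 2.828 mm; A_we = 2.828 × 560 = 1584 mm².
Directional factor: 1.0 + 0.5 sin^1.5(55°) = 1.371.
F_nw = 0.6 × 480 × 1.371 = 394.8 MPa.
φR_n = 0.75 × 394.8 × 1584 × 10⁻³ = 468.9 kN.

φR_n ≈ 469 kN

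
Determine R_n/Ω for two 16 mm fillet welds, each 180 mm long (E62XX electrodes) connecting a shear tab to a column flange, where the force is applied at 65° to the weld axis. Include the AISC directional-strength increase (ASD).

E62XX → F_EXX = 620 MPa.
t_e = 0.707 × 16 = 11.31 mm; A_we = 11.31 × 360 = 4072 mm².
Directional factor: 1.0 + 0.5 sin^1.5(65°) = 1.431.
F_nw = 0.6 × 620 × 1.431 = 532.5 MPa.
R_n/Ω = (532.5 × 4072) / 2.0 × 10⁻³ = 1084 kN.

R_n/Ω ≈ 1080 kN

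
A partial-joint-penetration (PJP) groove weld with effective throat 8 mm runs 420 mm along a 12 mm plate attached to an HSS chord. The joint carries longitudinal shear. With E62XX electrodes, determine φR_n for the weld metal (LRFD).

E62XX → F_EXX = 620 MPa.
Effective throat (given) t_e = 8 mm.
A_we = 8 × 420 = 3360 mm².
F_nw = 0.6 F_EXX = 372 MPa.
φR_n = 0.75 × 372 × 3360 × 10⁻³ = 937.4 kN.

φR_n ≈ 937 kN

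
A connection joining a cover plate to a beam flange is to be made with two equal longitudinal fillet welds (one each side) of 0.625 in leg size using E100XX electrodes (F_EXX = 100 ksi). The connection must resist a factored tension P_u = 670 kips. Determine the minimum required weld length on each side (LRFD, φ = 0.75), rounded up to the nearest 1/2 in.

Throat t_e = 0.707 × 0.625 = 0.4419 in.
φr_n = 0.75 × 0.6 × 100 × 0.4419 = 19.88 kips/in.
L_req = P_u / φr_n = 670 / 19.88 = 33.69 in total.
Per side: 33.69 / 2 = 16.85 in.
Round up → use L = 17 in on each side.

L = 17 in on each side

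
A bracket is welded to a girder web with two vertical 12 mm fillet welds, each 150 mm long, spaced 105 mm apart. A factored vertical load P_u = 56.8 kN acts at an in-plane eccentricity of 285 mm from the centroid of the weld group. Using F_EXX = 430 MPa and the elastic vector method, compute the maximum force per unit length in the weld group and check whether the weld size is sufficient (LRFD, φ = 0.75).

Total weld length L_w = 300 mm. Treat welds as unit-width lines.
Polar moment about centroid: J = 2[d³/12 + d(b/2)²] = 2[150³/12 + 150×52.5²] = 1389000 mm³.
Direct shear f_v = P/L_w = 56.8×10³ / 300 = 189.3 N/mm (vertical).
Torsion M = P·e = 56.8×10³ × 285 = 16188000 N·mm.
Critical point at (x, y) = (52.5, 75) from centroid. f_tx = M·y/J = 873.8 N/mm; f_ty = M·x/J = 611.7 N/mm.
Resultant f_max = √[f_tx² + (f_v + f_ty)²] = √[873.8² + (189.3 + 611.7)²] = 1185 N/mm.
Capacity per unit length: φr_n = 0.75 × 0.6 × 430 × (0.707 × 12) = 1642 N/mm.
1185 ≤ 1642 → adequate.

f_max ≈ 1190 N/mm; adequate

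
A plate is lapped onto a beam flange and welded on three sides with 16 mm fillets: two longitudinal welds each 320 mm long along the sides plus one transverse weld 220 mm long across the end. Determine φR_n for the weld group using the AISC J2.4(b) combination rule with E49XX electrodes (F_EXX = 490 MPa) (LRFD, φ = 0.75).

φR_n ≈ 2180 kN

t_e = 0.707 × 16 = 11.31 mm.
R_nwl = 0.6 × 490 × 11.31 × 640 × 10⁻³ = 2128 kN (longitudinal, 2 welds).
R_nwt = 0.6 × 490 × 11.31 × 220 × 10⁻³ = 731.7 kN (transverse, base value).
(i) R_nwl + R_nwt = 2860 kN; (ii) 0.85 R_nwl + 1.5 R_nwt = 2907 kN.
R_n = max = 2907 kN [governs: (ii)]; φR_n = 2180 kN.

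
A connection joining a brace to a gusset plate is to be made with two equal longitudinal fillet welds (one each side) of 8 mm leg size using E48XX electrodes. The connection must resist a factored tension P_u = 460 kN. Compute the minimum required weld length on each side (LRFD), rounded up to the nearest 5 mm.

L = 190 mm on each side

E48XX → F_EXX = 480 MPa.
Throat t_e = 0.707 × 8 = 5.656 mm.
φr_n = 0.75 × 0.6 × 480 × 5.656 × 10⁻³ = 1.222 kN/mm.
L_req = P_u / φr_n = 460 / 1.222 = 376.5 mm total.
Per side: 376.5 / 2 = 188.3 mm.
Round up → use L = 190 mm on each side.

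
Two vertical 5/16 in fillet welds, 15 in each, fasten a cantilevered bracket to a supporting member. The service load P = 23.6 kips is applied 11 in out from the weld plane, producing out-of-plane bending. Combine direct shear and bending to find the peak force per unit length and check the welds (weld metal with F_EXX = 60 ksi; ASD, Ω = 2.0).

L_w = 2 × 15 = 30 in; section modulus (unit throat) S = 2 × L²/6 = 75 in².
Direct shear f_v = P/L_w = 23.6/30 = 0.7867 kip/in.
Moment M = P × e = 23.6 × 11 = 259.6 kip·in; bending f_b = M/S = 3.461 kip/in.
f_max = √(f_v² + f_b²) = √(0.7867² + 3.461²) = 3.55 kip/in.
r_n/Ω = (1/2.0) × 0.6 × 60 × (0.707 × 0.3125) = 3.977 kip/in → adequate.

f_max ≈ 3.55 kip/in; adequate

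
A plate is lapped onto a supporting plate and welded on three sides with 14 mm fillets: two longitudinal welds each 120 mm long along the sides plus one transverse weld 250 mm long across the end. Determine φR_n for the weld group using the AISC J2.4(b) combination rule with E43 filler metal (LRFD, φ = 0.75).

E43XX → F_EXX = 430 MPa.
t_e = 0.707 × 14 = 9.898 mm.
R_nwl = 0.6 × 430 × 9.898 × 240 × 10⁻³ = 612.9 kN (longitudinal, 2 welds).
R_nwt = 0.6 × 430 × 9.898 × 250 × 10⁻³ = 638.4 kN (transverse, base value).
(i) R_nwl + R_nwt = 1251 kN; (ii) 0.85 R_nwl + 1.5 R_nwt = 1479 kN.
R_n = max = 1479 kN [governs: (ii)]; φR_n = 1109 kN.

φR_n ≈ 1110 kN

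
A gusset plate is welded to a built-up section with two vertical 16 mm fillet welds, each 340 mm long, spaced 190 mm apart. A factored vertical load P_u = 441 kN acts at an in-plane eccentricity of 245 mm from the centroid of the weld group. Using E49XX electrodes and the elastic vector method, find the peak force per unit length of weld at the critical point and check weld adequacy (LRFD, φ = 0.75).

f_max ≈ 2050 N/mm; adequate

E49XX → F_EXX = 490 MPa.
Total weld length L_w = 680 mm. Treat welds as unit-width lines.
Polar moment about centroid: J = 2[d³/12 + d(b/2)²] = 2[340³/12 + 340×95²] = 12690000 mm³.
Direct shear f_v = P/L_w = 441×10³ / 680 = 648.5 N/mm (vertical).
Torsion M = P·e = 441×10³ × 245 = 108040000 N·mm.
Critical point at (x, y) = (95, 170) from centroid. f_tx = M·y/J = 1448 N/mm; f_ty = M·x/J = 809 N/mm.
Resultant f_max = √[f_tx² + (f_v + f_ty)²] = √[1448² + (648.5 + 809)²] = 2054 N/mm.
Capacity per unit length: φr_n = 0.75 × 0.6 × 490 × (0.707 × 16) = 2494 N/mm.
2054 ≤ 2494 → adequate.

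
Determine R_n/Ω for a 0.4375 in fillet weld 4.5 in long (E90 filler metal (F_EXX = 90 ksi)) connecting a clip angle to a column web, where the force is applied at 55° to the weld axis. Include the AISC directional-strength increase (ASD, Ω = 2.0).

t_e = 0.707 × 0.4375 = 0.3093 in; A_we = 0.3093 × 4.5 = 1.392 in².
Directional factor: 1.0 + 0.5 sin^1.5(55°) = 1.371.
F_nw = 0.6 × 90 × 1.371 = 74.02 ksi.
R_n/Ω = (74.02 × 1.392) / 2.0 = 51.51 kips.

R_n/Ω ≈ 51.5 kips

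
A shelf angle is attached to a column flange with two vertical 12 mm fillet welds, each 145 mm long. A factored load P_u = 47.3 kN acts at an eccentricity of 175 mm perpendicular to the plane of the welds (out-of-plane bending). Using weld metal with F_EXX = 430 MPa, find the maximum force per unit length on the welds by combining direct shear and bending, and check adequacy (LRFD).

L_w = 2 × 145 = 290 mm; section modulus (unit throat) S = 2 × L²/6 = 7008 mm².
Direct shear f_v = P/L_w = 47.3×10³/290 = 163.1 N/mm.
Moment M = P × e = 47.3×10³ × 175 = 8277500 N·mm; bending f_b = M/S = 1181 N/mm.
f_max = √(f_v² + f_b²) = √(163.1² + 1181²) = 1192 N/mm.
φr_n = 0.75 × 0.6 × 430 × (0.707 × 12) = 1642 N/mm → adequate.

f_max ≈ 1190 N/mm; adequate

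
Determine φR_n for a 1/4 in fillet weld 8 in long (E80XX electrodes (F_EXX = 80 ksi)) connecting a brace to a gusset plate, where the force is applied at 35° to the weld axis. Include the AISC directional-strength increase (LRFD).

t_e = 0.707 × 0.25 = 0.1767 in; A_we = 0.1767 × 8 = 1.414 in².
Directional factor: 1.0 + 0.5 sin^1.5(35°) = 1.217.
F_nw = 0.6 × 80 × 1.217 = 58.43 ksi.
φR_n = 0.75 × 58.43 × 1.414 = 61.96 kips.

φR_n ≈ 62 kips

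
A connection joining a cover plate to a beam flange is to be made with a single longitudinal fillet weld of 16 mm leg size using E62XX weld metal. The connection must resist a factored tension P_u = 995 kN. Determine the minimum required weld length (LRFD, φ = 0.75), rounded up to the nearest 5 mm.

E62XX → F_EXX = 620 MPa.
Throat t_e = 0.707 × 16 = 11.31 mm.
φr_n = 0.75 × 0.6 × 620 × 11.31 × 10⁻³ = 3.156 kN/mm.
L_req = P_u / φr_n = 995 / 3.156 = 315.3 mm total.
Round up → use L = 320 mm.

L = 320 mm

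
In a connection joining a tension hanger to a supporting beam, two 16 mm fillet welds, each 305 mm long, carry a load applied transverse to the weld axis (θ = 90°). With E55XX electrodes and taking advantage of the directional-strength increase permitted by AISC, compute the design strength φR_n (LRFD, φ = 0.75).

φR_n ≈ 2560 kN

E55XX → F_EXX = 550 MPa.
t_e = 0.707 × 16 = 11.31 mm; A_we = 11.31 × 610 = 6900 mm².
Directional factor: 1.0 + 0.5 sin^1.5(90°) = 1.5.
F_nw = 0.6 × 550 × 1.5 = 495 MPa.
φR_n = 0.75 × 495 × 6900 × 10⁻³ = 2562 kN.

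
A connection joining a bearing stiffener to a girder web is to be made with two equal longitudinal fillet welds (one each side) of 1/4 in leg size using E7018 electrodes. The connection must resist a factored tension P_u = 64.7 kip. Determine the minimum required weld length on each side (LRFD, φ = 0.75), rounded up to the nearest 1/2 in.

L = 6 in on each side

E70XX → F_EXX = 70 ksi.
Throat t_e = 0.707 × 0.25 = 0.1767 in.
φr_n = 0.75 × 0.6 × 70 × 0.1767 = 5.568 kip/in.
L_req = P_u / φr_n = 64.7 / 5.568 = 11.62 in total.
Per side: 11.62 / 2 = 5.81 in.
Round up → use L = 6 in on each side.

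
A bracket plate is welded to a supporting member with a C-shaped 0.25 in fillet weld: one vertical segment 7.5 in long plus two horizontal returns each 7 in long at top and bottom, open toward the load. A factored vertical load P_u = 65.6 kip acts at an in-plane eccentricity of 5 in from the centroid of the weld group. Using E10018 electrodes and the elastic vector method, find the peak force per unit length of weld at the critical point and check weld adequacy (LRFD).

f_max ≈ 8.28 kip/in; NOT adequate

E100XX → F_EXX = 100 ksi.
Total weld length L_w = 21.5 in. Treat welds as unit-width lines.
Centroid: x̄ = 2×7×3.5 / 21.5 = 2.279 in from the vertical weld.
Polar moment about centroid: J = I_x + I_y = [7.5³/12 + 2×7×3.75²] + [7.5×2.279² + 2(7³/12 + 7×1.221²)] = 349 in³.
Direct shear f_v = P/L_w = 65.6 / 21.5 = 3.051 kip/in (vertical).
Torsion M = P·e = 65.6 × 5 = 328 kip·in.
Critical point at (x, y) = (4.721, 3.75) from centroid. f_tx = M·y/J = 3.524 kip/in; f_ty = M·x/J = 4.437 kip/in.
Resultant f_max = √[f_tx² + (f_v + f_ty)²] = √[3.524² + (3.051 + 4.437)²] = 8.276 kip/in.
Capacity per unit length: φr_n = 0.75 × 0.6 × 100 × (0.707 × 0.25) = 7.954 kip/in.
8.276 > 7.954 → NOT adequate.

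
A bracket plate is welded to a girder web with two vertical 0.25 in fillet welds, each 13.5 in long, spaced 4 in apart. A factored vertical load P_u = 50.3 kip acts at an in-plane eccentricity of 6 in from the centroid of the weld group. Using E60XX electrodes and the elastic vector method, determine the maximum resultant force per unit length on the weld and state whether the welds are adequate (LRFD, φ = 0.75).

f_max ≈ 4.96 kip/in; NOT adequate

E60XX → F_EXX = 60 ksi.
Total weld length L_w = 27 in. Treat welds as unit-width lines.
Polar moment about centroid: J = 2[d³/12 + d(b/2)²] = 2[13.5³/12 + 13.5×2²] = 518.1 in³.
Direct shear f_v = P/L_w = 50.3 / 27 = 1.863 kip/in (vertical).
Torsion M = P·e = 50.3 × 6 = 301.8 kip·in.
Critical point at (x, y) = (2, 6.75) from centroid. f_tx = M·y/J = 3.932 kip/in; f_ty = M·x/J = 1.165 kip/in.
Resultant f_max = √[f_tx² + (f_v + f_ty)²] = √[3.932² + (1.863 + 1.165)²] = 4.963 kip/in.
Capacity per unit length: φr_n = 0.75 × 0.6 × 60 × (0.707 × 0.25) = 4.772 kip/in.
4.963 > 4.772 → NOT adequate.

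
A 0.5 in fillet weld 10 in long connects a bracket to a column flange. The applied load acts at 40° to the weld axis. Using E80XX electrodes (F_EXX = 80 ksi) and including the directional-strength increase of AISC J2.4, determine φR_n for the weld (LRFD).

t_e = 0.707 × 0.5 = 0.3535 in; A_we = 0.3535 × 10 = 3.535 in².
Directional factor: 1.0 + 0.5 sin^1.5(40°) = 1.258.
F_nw = 0.6 × 80 × 1.258 = 60.37 ksi.
φR_n = 0.75 × 60.37 × 3.535 = 160.1 kips.

φR_n ≈ 160 kips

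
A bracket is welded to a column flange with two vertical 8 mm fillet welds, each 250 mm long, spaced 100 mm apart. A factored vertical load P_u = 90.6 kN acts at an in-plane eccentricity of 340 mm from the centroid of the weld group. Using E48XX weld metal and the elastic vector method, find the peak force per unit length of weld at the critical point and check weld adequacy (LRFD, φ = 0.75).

f_max ≈ 1160 N/mm; adequate

E48XX → F_EXX = 480 MPa.
Total weld length L_w = 500 mm. Treat welds as unit-width lines.
Polar moment about centroid: J = 2[d³/12 + d(b/2)²] = 2[250³/12 + 250×50²] = 3854000 mm³.
Direct shear f_v = P/L_w = 90.6×10³ / 500 = 181.2 N/mm (vertical).
Torsion M = P·e = 90.6×10³ × 340 = 30804000 N·mm.
Critical point at (x, y) = (50, 125) from centroid. f_tx = M·y/J = 999 N/mm; f_ty = M·x/J = 399.6 N/mm.
Resultant f_max = √[f_tx² + (f_v + f_ty)²] = √[999² + (181.2 + 399.6)²] = 1156 N/mm.
Capacity per unit length: φr_n = 0.75 × 0.6 × 480 × (0.707 × 8) = 1222 N/mm.
1156 ≤ 1222 → adequate.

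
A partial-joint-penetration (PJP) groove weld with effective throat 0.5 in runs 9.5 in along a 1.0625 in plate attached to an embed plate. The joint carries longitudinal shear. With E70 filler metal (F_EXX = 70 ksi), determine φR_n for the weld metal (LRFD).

Effective throat (given) t_e = 0.5 in.
A_we = 0.5 × 9.5 = 4.75 in².
F_nw = 0.6 F_EXX = 42 ksi.
φR_n = 0.75 × 42 × 4.75 = 149.6 kips.

φR_n ≈ 150 kips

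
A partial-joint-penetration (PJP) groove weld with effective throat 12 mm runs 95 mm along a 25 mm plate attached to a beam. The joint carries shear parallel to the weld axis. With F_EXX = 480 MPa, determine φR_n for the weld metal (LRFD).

φR_n ≈ 246 kN

Effective throat (given) t_e = 12 mm.
A_we = 12 × 95 = 1140 mm².
F_nw = 0.6 F_EXX = 288 MPa.
φR_n = 0.75 × 288 × 1140 × 10⁻³ = 246.2 kN.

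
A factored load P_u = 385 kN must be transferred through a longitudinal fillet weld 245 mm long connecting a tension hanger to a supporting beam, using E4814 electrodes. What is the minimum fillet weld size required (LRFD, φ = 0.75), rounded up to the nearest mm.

w = 11 mm

E48XX → F_EXX = 480 MPa.
Total weld length L = 245 mm.
Required throat t_e = P_u / (φ × 0.6 F_EXX × L) = 385 / (0.75 × 0.6 × 480 × 245 × 10⁻³) = 7.275 mm.
Required leg w = t_e / 0.707 = 10.29 mm → use 11 mm.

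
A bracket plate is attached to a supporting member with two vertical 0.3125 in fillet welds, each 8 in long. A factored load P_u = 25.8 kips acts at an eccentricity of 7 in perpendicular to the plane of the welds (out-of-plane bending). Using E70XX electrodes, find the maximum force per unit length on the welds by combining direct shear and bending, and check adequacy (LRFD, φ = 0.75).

f_max ≈ 8.62 kip/in; NOT adequate

E70XX → F_EXX = 70 ksi.
L_w = 2 × 8 = 16 in; section modulus (unit throat) S = 2 × L²/6 = 21.33 in².
Direct shear f_v = P/L_w = 25.8/16 = 1.613 kip/in.
Moment M = P × e = 25.8 × 7 = 180.6 kip·in; bending f_b = M/S = 8.466 kip/in.
f_max = √(f_v² + f_b²) = √(1.613² + 8.466²) = 8.618 kip/in.
φr_n = 0.75 × 0.6 × 70 × (0.707 × 0.3125) = 6.96 kip/in → NOT adequate.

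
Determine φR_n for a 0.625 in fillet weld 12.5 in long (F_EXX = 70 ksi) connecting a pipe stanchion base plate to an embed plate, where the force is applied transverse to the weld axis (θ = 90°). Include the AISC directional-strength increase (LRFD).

t_e = 0.707 × 0.625 = 0.4419 in; A_we = 0.4419 × 12.5 = 5.523 in².
Directional factor: 1.0 + 0.5 sin^1.5(90°) = 1.5.
F_nw = 0.6 × 70 × 1.5 = 63 ksi.
φR_n = 0.75 × 63 × 5.523 = 261 kip.

φR_n ≈ 261 kip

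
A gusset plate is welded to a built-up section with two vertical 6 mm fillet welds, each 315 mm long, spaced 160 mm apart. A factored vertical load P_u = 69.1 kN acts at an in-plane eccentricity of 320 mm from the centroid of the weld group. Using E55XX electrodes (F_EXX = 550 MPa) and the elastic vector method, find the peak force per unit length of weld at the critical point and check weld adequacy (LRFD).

Total weld length L_w = 630 mm. Treat welds as unit-width lines.
Polar moment about centroid: J = 2[d³/12 + d(b/2)²] = 2[315³/12 + 315×80²] = 9241000 mm³.
Direct shear f_v = P/L_w = 69.1×10³ / 630 = 109.7 N/mm (vertical).
Torsion M = P·e = 69.1×10³ × 320 = 22112000 N·mm.
Critical point at (x, y) = (80, 157.5) from centroid. f_tx = M·y/J = 376.9 N/mm; f_ty = M·x/J = 191.4 N/mm.
Resultant f_max = √[f_tx² + (f_v + f_ty)²] = √[376.9² + (109.7 + 191.4)²] = 482.4 N/mm.
Capacity per unit length: φr_n = 0.75 × 0.6 × 550 × (0.707 × 6) = 1050 N/mm.
482.4 ≤ 1050 → adequate.

f_max ≈ 482 N/mm; adequate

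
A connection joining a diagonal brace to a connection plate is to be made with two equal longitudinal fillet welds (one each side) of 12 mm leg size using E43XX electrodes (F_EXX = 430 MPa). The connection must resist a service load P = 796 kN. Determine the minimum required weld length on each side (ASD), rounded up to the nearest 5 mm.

L = 365 mm on each side

Throat t_e = 0.707 × 12 = 8.484 mm.
r_n/Ω = (0.6 × 430 × 8.484) / 2.0 = 1094 N/mm = 1.094 kN/mm.
L_req = P / (r_n/Ω) = 796 / 1.094 = 727.3 mm total.
Per side: 727.3 / 2 = 363.7 mm.
Round up → use L = 365 mm on each side.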